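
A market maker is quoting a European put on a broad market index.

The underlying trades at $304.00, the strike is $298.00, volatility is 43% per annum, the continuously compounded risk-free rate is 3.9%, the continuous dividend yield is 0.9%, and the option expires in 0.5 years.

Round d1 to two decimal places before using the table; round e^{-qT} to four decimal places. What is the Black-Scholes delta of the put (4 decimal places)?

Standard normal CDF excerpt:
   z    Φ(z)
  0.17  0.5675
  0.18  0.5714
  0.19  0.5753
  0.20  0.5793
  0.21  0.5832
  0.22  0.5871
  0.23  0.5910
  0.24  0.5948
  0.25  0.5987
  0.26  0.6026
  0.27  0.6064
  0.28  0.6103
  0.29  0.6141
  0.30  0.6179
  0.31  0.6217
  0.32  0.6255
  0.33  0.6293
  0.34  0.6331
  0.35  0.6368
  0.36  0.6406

-0.3918

T = 0.5;  σ√T = 0.3041
d₁ = [ln(304/298) + (0.039 − 0.009 + 0.43²/2)·0.5] / 0.3041 = [0.0199 + 0.0612] / 0.3041 = 0.2669 which rounds to 0.27
N(d₁) = N(0.27) = 0.6064
Δ_put = e^(−qT)·(N(d₁) − 1) = 0.9955·(0.6064 − 1) = -0.3918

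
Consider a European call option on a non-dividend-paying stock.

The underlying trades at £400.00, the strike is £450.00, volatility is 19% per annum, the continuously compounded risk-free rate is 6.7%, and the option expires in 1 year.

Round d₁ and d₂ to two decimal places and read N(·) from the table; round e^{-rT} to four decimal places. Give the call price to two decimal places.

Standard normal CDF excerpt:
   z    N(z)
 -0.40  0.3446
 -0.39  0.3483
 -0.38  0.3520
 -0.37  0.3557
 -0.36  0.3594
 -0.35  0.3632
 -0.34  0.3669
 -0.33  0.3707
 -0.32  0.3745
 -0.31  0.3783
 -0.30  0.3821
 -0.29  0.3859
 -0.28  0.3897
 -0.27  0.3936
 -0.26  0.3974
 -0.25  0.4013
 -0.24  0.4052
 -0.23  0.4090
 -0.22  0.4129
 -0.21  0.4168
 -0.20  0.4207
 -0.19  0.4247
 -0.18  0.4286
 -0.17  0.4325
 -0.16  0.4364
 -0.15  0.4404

T = 1;  σ√T = 0.1900
ln(S/K) + (r + σ²/2)T = ln(400/450) + (0.067 + 0.19²/2)·1 = -0.1178 + 0.0851 = -0.0327
d₁ = -0.0327 / 0.1900 = -0.1723 which rounds to -0.17
d₂ = d₁ − σ√T = -0.1723 − 0.1900 = -0.3623 which rounds to -0.36
e^(−rT) = e^(−0.067·1) = 0.9352
N(d₁) = N(-0.17) = 0.4325;  N(d₂) = N(-0.36) = 0.3594
C = 400·0.4325 − 450·0.9352·0.3594 = 173.0000 − 151.2499 = 21.7501

£21.75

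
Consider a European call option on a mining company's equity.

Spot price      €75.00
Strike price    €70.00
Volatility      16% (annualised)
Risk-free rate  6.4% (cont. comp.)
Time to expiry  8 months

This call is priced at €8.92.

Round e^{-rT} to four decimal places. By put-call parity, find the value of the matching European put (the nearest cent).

e^(−rT) = e^(−0.064·0.6667) = 0.9582
Put-call parity: C − P = S − K·e^(−rT) = 75 − 70·0.9582 = 75 − 67.0740 = 7.9260
P = C − (C − P) = 8.92 − (7.9260) = 0.9940

€0.99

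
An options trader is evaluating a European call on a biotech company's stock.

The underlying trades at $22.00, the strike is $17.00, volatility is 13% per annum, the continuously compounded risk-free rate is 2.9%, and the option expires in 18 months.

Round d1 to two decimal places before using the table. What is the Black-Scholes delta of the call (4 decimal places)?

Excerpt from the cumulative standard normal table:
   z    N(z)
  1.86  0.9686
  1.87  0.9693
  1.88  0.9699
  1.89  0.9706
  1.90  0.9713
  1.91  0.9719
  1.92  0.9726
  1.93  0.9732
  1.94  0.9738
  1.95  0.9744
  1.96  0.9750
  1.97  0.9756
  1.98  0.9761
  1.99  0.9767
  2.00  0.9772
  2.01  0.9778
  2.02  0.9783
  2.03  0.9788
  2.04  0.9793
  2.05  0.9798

T = 1.5;  σ√T = 0.1592
ln(S/K) + (r + σ²/2)T = ln(22/17) + (0.029 + 0.13²/2)·1.5 = 0.2578 + 0.0562 = 0.3140
d₁ = 0.3140 / 0.1592 = 1.9722 ≈ 1.97
N(d₁) = N(1.97) = 0.9756
Δ_call = N(d₁) = 0.9756

0.9756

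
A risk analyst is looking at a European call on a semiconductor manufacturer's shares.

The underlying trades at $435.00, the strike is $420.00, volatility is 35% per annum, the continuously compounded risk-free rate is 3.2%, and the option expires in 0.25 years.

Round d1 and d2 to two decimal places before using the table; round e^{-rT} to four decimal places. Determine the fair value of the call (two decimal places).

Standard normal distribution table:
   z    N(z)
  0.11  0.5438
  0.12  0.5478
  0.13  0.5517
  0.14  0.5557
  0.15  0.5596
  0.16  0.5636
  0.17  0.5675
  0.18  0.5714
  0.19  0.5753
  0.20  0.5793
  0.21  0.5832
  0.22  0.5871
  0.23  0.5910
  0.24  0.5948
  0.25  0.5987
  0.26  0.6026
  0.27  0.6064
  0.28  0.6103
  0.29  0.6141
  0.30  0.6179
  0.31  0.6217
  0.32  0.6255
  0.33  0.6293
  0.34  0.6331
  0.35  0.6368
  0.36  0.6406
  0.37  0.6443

$38.93

σ√T = 0.35 × 0.5000 = 0.1750
d₁ = [ln(435/420) + (0.032 + ½·0.35²)·0.25] / (σ√T) = (0.0351 + 0.0233) / 0.1750 = 0.3337 which rounds to 0.33
d₂ = 0.3337 − 0.1750 = 0.1587 which rounds to 0.16
exp(−rT) = exp(−0.032·0.25) = 0.9920
N(d₁) = N(0.33) = 0.6293;  N(d₂) = N(0.16) = 0.5636
C = 435·0.6293 − 420·0.9920·0.5636 = 273.7455 − 234.8183 = 38.9272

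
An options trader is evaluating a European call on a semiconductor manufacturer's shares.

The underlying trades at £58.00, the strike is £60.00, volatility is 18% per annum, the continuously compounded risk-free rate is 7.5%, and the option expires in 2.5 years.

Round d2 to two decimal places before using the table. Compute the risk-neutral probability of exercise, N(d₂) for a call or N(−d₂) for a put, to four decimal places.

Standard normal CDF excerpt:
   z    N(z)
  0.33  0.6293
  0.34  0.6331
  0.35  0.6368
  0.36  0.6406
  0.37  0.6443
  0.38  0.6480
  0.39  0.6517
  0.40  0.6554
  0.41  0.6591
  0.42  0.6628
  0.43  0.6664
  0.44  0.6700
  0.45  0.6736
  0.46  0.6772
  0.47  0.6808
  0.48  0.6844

σ√T = 0.18·√2.5 = 0.2846
d₁ = [ln(58/60) + (0.075 + ½·0.18²)·2.5] / (σ√T) = (-0.0339 + 0.2280) / 0.2846 = 0.6820 ⇒ 0.68
d₂ = 0.6820 − 0.2846 = 0.3974 ⇒ 0.40
Pr(exercise) under Q = N(d₂) = 0.6554

0.6554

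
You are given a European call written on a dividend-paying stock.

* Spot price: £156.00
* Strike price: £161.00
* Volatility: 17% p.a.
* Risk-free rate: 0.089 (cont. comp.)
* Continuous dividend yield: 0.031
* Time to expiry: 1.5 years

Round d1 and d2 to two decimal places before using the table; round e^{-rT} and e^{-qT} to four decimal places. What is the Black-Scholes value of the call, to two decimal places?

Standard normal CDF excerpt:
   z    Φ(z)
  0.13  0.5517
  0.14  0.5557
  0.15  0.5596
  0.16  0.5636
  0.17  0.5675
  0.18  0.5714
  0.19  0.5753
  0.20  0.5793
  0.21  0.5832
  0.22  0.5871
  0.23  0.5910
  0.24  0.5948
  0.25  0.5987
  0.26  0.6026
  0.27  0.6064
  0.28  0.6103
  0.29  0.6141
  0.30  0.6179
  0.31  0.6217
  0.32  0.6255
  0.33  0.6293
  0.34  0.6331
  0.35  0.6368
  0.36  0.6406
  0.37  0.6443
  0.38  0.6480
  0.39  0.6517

σ√T = 0.17·√1.5 = 0.2082
d₁ = [ln(156/161) + (0.089 − 0.031 + 0.17²/2)·1.5] / 0.2082 = [-0.0315 + 0.1087] / 0.2082 = 0.3704 which rounds to 0.37
d₂ = d₁ − σ√T = 0.3704 − 0.2082 = 0.1622 which rounds to 0.16
exp(−qT) = exp(−0.031·1.5) = 0.9546;  exp(−rT) = exp(−0.089·1.5) = 0.8750
C = 156·0.9546·N(0.37) − 161·0.8750·N(0.16) = 156·0.9546·0.6443 − 161·0.8750·0.5636 = 95.9476 − 79.3971 = 16.5505

£16.55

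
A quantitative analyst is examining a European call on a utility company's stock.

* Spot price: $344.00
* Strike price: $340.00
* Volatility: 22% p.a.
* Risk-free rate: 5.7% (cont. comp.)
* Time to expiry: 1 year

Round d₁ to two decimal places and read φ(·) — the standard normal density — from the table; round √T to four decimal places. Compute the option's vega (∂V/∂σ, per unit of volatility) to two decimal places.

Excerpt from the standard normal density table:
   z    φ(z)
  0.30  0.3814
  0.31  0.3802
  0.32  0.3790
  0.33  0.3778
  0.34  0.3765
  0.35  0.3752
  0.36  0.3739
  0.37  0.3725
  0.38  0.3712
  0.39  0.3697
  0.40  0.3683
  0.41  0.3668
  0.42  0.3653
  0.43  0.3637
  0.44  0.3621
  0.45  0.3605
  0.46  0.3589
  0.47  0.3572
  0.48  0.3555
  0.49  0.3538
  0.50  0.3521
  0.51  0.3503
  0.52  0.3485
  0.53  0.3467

125.66

σ√T = 0.22 × 1.0000 = 0.2200
d₁ = [ln(344/340) + (0.057 + 0.22²/2)·1] / 0.2200 = [0.0117 + 0.0812] / 0.2200 = 0.4223 → 0.42
√T = √1 = 1.0000
φ(d₁) = φ(0.42) = 0.3653
vega = S·φ(d₁)·√T = 344·0.3653·1.0000 = 125.6632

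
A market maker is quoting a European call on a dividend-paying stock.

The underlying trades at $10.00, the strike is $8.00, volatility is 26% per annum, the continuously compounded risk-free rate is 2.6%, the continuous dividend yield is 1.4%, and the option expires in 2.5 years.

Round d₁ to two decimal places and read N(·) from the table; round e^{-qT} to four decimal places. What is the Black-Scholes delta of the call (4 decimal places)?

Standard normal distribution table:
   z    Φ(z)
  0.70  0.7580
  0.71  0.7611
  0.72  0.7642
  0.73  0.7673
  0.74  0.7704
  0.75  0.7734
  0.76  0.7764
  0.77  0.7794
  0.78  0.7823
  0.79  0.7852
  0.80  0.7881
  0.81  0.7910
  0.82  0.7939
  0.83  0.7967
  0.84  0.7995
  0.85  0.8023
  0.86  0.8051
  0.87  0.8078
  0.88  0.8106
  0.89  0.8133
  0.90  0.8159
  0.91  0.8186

σ√T = 0.26 × 1.5811 = 0.4111
d₁ = [ln(10/8) + (0.026 − 0.014 + 0.26²/2)·2.5] / 0.4111 = [0.2231 + 0.1145] / 0.4111 = 0.8213 → 0.82
N(d₁) = N(0.82) = 0.7939
Δ_call = exp(−qT)·N(d₁) = 0.9656·0.7939 = 0.7666

0.7666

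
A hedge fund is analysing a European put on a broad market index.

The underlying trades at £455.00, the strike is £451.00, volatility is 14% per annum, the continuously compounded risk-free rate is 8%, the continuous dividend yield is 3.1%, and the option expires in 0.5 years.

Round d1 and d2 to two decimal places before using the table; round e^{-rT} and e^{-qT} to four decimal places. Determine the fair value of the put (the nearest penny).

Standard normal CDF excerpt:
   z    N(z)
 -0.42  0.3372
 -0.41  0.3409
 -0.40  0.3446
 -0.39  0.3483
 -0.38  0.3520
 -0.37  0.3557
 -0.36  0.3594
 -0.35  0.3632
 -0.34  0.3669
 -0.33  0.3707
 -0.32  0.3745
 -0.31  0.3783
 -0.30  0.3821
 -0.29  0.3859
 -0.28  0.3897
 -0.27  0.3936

£11.18

σ√T = 0.14 × 0.7071 = 0.0990
d₁ = [ln(455/451) + (0.08 − 0.031 + 0.14²/2)·0.5] / 0.0990 = [0.0088 + 0.0294] / 0.0990 = 0.3862 which rounds to 0.39
d₂ = d₁ − σ√T = 0.3862 − 0.0990 = 0.2872 which rounds to 0.29
exp(−qT) = exp(−0.031·0.5) = 0.9846;  exp(−rT) = exp(−0.08·0.5) = 0.9608
N(−d₂) = N(-0.29) = 0.3859;  N(−d₁) = N(-0.39) = 0.3483
P = 451·0.9608·0.3859 − 455·0.9846·0.3483 = 167.2185 − 156.0360 = 11.1825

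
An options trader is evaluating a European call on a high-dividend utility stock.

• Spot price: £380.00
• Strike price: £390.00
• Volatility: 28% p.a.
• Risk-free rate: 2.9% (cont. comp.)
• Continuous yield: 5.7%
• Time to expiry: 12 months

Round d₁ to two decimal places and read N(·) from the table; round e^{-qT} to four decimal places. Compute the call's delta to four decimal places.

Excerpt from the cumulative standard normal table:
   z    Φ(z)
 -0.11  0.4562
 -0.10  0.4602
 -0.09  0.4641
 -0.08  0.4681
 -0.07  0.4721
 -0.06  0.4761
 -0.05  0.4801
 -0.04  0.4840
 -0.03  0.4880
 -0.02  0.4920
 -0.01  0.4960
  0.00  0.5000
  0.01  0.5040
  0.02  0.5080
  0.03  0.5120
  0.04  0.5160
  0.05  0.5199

0.4535

σ√T = 0.28·√1 = 0.2800
d₁ = [ln(380/390) + (0.029 − 0.057 + 0.28²/2)·1] / 0.2800 = [-0.0260 + 0.0112] / 0.2800 = -0.0528 ⇒ -0.05
N(d₁) = N(-0.05) = 0.4801
Δ_call = exp(−qT)·N(d₁) = 0.9446·0.4801 = 0.4535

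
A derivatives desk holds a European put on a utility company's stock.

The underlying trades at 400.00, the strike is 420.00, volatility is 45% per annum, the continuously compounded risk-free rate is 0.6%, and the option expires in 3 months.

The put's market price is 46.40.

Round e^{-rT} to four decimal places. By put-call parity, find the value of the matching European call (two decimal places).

exp(−rT) = exp(−0.006·0.25) = 0.9985
Put-call parity: C − P = S − K·e^(−rT) = 400 − 420·0.9985 = 400 − 419.3700 = -19.3700
C = P + (C − P) = 46.40 + (-19.3700) = 27.0300

27.03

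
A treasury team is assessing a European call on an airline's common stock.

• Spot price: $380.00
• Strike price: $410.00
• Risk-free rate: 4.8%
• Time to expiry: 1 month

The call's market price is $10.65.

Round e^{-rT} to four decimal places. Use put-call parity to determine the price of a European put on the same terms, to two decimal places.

$39.01

e^(−rT) = e^(−0.048·0.08333) = 0.9960
Put-call parity: C − P = S − K·e^(−rT) = 380 − 410·0.9960 = 380 − 408.3600 = -28.3600
P = C − (C − P) = 10.65 − (-28.3600) = 39.0100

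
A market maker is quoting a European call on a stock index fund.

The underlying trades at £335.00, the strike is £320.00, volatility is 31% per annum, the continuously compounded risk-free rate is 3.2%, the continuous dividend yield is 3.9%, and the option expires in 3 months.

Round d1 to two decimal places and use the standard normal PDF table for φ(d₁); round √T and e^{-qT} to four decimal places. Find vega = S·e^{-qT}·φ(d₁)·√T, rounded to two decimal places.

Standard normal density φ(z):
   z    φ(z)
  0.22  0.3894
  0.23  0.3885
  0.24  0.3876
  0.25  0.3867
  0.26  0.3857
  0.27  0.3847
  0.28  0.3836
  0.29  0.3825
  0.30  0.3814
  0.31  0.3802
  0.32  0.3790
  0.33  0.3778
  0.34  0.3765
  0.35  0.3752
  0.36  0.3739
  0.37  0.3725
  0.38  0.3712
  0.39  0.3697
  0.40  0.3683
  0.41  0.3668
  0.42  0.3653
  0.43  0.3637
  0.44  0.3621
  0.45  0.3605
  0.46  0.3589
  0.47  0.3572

σ√T = 0.31 × 0.5000 = 0.1550
ln(S/K) + (r − q + σ²/2)T = ln(335/320) + (0.032 − 0.039 + 0.31²/2)·0.25 = 0.0458 + 0.0103 = 0.0561
d₁ = 0.0561 / 0.1550 = 0.3618 ⇒ 0.36
√T = √0.25 = 0.5000
φ(d₁) = φ(0.36) = 0.3739
exp(−qT) = exp(−0.039·0.25) = 0.9903
vega = S·exp(−qT)·φ(d₁)·√T = 335·0.9903·0.3739·0.5000 = 62.0208
(Call and put vega coincide under Black-Scholes.)

62.02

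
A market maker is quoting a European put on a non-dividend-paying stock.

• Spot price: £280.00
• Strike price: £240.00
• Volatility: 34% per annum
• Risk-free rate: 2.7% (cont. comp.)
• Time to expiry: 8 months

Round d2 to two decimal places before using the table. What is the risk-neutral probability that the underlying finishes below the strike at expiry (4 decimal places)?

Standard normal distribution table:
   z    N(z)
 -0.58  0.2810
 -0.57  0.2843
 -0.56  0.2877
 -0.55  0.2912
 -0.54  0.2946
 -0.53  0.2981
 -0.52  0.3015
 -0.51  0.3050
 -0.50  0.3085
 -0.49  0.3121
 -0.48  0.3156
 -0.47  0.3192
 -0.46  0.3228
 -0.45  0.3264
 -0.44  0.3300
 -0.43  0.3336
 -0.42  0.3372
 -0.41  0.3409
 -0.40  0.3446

0.3156

σ√T = 0.34·√0.6667 = 0.2776
ln(S/K) + (r + σ²/2)T = ln(280/240) + (0.027 + 0.34²/2)·0.6667 = 0.1542 + 0.0565 = 0.2107
d₁ = 0.2107 / 0.2776 = 0.7589 ⇒ 0.76
d₂ = d₁ − σ√T = 0.7589 − 0.2776 = 0.4813 ⇒ 0.48
Pr(exercise) under Q = N(−d₂) = N(-0.48) = 0.3156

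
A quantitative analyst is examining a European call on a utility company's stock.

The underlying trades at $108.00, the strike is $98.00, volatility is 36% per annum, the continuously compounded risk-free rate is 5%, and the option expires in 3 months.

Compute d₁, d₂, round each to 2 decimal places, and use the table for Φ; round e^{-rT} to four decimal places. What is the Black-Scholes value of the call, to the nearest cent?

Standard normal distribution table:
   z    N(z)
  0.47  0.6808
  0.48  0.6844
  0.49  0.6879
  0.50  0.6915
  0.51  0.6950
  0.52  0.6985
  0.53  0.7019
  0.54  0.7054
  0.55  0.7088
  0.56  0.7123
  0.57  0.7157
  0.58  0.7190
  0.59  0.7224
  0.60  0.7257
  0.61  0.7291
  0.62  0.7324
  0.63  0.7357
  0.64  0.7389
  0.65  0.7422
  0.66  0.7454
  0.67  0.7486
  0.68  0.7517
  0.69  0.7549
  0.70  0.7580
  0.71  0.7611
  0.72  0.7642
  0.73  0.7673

$14.26

T = 0.25;  σ√T = 0.1800
d₁ = [ln(108/98) + (0.05 + 0.36²/2)·0.25] / 0.1800 = [0.0972 + 0.0287] / 0.1800 = 0.6992 which rounds to 0.70
d₂ = d₁ − σ√T = 0.6992 − 0.1800 = 0.5192 which rounds to 0.52
e^(−rT) = e^(−0.05·0.25) = 0.9876
N(d₁) = N(0.70) = 0.7580;  N(d₂) = N(0.52) = 0.6985
C = 108·0.7580 − 98·0.9876·0.6985 = 81.8640 − 67.6042 = 14.2598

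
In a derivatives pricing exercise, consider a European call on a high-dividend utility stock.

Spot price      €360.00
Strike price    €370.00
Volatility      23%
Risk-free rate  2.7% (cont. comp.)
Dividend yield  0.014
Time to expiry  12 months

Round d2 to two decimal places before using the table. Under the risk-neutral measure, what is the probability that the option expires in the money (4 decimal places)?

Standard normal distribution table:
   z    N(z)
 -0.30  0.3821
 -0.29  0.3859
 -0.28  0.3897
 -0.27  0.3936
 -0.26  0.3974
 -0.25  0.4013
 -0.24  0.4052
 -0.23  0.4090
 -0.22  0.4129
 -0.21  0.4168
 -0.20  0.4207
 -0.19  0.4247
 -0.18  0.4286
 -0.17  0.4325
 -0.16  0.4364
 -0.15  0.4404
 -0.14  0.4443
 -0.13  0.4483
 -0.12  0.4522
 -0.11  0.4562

σ√T = 0.23·√1 = 0.2300
ln(S/K) + (r − q + σ²/2)T = ln(360/370) + (0.027 − 0.014 + 0.23²/2)·1 = -0.0274 + 0.0394 = 0.0121
d₁ = 0.0121 / 0.2300 = 0.0524 ≈ 0.05
d₂ = d₁ − σ√T = 0.0524 − 0.2300 = -0.1776 ≈ -0.18
Pr(exercise) under Q = N(d₂) = 0.4286

0.4286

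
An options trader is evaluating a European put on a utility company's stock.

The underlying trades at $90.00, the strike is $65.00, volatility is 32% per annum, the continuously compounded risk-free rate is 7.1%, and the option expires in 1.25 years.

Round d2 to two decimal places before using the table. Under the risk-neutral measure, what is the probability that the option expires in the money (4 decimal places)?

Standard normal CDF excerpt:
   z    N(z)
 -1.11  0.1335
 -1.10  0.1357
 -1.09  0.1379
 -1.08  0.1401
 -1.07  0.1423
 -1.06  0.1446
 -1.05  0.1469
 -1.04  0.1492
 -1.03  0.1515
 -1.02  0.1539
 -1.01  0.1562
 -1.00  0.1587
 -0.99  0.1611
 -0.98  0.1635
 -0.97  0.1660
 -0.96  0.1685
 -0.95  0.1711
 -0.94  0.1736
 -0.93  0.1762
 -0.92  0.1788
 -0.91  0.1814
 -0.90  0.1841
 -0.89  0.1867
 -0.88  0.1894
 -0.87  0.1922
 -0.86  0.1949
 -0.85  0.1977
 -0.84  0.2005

0.1635

T = 1.25;  σ√T = 0.3578
ln(S/K) + (r + σ²/2)T = ln(90/65) + (0.071 + 0.32²/2)·1.25 = 0.3254 + 0.1527 = 0.4782
d₁ = 0.4782 / 0.3578 = 1.3365 ≈ 1.34
d₂ = d₁ − σ√T = 1.3365 − 0.3578 = 0.9788 ≈ 0.98
Risk-neutral Pr[S_T < K] = N(−d₂) = N(-0.98) = 0.1635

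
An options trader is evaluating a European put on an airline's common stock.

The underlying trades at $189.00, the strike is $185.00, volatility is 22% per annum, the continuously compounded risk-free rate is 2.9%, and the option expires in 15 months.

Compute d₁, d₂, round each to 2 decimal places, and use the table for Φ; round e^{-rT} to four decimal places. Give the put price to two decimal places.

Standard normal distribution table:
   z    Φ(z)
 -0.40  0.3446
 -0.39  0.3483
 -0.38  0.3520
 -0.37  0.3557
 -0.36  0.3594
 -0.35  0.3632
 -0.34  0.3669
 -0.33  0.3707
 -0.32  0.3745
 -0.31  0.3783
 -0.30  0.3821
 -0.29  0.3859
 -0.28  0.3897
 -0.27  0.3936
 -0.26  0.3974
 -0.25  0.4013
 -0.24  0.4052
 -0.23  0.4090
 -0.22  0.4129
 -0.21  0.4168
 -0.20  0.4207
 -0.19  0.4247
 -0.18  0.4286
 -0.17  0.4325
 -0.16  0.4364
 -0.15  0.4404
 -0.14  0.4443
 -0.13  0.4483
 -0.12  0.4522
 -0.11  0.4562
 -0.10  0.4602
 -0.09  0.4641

$13.47

σ√T = 0.22·√1.25 = 0.2460
d₁ = [ln(189/185) + (0.029 + ½·0.22²)·1.25] / (σ√T) = (0.0214 + 0.0665) / 0.2460 = 0.3573 → 0.36
d₂ = 0.3573 − 0.2460 = 0.1114 → 0.11
exp(−rT) = exp(−0.029·1.25) = 0.9644
P = 185·0.9644·N(-0.11) − 189·N(-0.36) = 185·0.9644·0.4562 − 189·0.3594 = 81.3925 − 67.9266 = 13.4659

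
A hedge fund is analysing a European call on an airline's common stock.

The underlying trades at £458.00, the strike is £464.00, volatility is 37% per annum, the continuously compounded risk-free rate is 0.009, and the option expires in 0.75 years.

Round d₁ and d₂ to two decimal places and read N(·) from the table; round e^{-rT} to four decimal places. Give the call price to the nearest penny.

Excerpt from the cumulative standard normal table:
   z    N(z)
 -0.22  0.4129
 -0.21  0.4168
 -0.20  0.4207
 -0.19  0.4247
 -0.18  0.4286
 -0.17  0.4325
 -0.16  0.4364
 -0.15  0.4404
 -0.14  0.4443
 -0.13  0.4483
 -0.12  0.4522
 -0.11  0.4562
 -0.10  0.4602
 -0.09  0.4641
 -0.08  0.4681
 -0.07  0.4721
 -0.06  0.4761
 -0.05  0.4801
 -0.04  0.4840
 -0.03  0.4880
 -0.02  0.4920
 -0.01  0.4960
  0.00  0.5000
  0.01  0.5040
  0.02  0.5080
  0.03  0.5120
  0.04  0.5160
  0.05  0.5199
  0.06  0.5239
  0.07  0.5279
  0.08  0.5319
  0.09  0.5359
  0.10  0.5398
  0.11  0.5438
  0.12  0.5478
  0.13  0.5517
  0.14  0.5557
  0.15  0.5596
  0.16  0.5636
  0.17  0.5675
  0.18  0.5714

σ√T = 0.37·√0.75 = 0.3204
d₁ = [ln(458/464) + (0.009 + 0.37²/2)·0.75] / 0.3204 = [-0.0130 + 0.0581] / 0.3204 = 0.1407 ≈ 0.14
d₂ = d₁ − σ√T = 0.1407 − 0.3204 = -0.1798 ≈ -0.18
exp(−rT) = exp(−0.009·0.75) = 0.9933
C = 458·N(0.14) − 464·0.9933·N(-0.18) = 458·0.5557 − 464·0.9933·0.4286 = 254.5106 − 197.5380 = 56.9726

£56.97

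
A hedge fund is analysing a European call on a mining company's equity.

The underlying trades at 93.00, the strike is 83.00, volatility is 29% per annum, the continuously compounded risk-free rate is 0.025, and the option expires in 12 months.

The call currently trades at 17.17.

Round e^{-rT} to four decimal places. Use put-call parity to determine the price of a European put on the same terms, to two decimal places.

e^(−rT) = e^(−0.025·1) = 0.9753
Put-call parity: C − P = S − K·e^(−rT) = 93 − 83·0.9753 = 93 − 80.9499 = 12.0501
P = C − (C − P) = 17.17 − (12.0501) = 5.1199

5.12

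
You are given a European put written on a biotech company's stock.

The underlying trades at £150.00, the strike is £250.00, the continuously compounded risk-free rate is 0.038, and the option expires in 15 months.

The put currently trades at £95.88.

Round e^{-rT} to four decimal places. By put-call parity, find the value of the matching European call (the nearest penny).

e^(−rT) = e^(−0.038·1.25) = 0.9536
Put-call parity: C − P = S − K·e^(−rT) = 150 − 250·0.9536 = 150 − 238.4000 = -88.4000
C = P + (C − P) = 95.88 + (-88.4000) = 7.4800

£7.48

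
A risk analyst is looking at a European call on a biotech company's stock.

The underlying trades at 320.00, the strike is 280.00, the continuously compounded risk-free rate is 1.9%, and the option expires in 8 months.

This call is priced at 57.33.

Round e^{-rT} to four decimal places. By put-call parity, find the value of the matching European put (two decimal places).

e^(−rT) = e^(−0.019·0.6667) = 0.9874
Put-call parity: C − P = S − K·e^(−rT) = 320 − 280·0.9874 = 320 − 276.4720 = 43.5280
P = C − (C − P) = 57.33 − (43.5280) = 13.8020

13.80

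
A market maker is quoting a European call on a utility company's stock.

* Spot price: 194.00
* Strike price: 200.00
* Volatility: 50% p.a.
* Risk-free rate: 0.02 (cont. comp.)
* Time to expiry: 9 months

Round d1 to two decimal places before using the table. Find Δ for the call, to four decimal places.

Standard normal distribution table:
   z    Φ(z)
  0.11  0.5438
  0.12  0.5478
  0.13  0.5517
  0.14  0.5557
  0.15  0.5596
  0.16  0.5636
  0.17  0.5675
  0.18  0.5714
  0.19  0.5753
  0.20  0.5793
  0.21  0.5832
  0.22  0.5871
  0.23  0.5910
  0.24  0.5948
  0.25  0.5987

0.5714

T = 0.75;  σ√T = 0.4330
d₁ = [ln(194/200) + (0.02 + ½·0.5²)·0.75] / (σ√T) = (-0.0305 + 0.1087) / 0.4330 = 0.1808 ⇒ 0.18
N(d₁) = N(0.18) = 0.5714
Δ_call = N(d₁) = 0.5714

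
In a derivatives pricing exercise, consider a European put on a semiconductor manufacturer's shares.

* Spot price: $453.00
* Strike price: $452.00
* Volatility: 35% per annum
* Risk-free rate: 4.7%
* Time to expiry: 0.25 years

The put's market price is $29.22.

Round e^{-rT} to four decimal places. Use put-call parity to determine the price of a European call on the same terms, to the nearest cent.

$35.51

e^(−rT) = e^(−0.047·0.25) = 0.9883
Put-call parity: C − P = S − K·e^(−rT) = 453 − 452·0.9883 = 453 − 446.7116 = 6.2884
C = P + (C − P) = 29.22 + (6.2884) = 35.5084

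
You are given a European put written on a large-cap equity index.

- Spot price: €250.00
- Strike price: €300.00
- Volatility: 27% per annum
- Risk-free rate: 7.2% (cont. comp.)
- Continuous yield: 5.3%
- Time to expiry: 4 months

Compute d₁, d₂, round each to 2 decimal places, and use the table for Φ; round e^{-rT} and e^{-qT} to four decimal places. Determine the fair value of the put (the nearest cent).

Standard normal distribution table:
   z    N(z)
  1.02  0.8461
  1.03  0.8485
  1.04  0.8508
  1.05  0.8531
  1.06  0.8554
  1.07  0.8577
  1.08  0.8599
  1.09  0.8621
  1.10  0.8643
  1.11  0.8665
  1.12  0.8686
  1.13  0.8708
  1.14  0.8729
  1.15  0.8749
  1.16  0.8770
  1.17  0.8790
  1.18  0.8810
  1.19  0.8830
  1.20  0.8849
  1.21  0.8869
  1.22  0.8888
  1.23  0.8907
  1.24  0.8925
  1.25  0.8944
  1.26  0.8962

€50.22

T = 0.3333;  σ√T = 0.1559
d₁ = [ln(250/300) + (0.072 − 0.053 + ½·0.27²)·0.3333] / (σ√T) = (-0.1823 + 0.0185) / 0.1559 = -1.0510 → -1.05
d₂ = -1.0510 − 0.1559 = -1.2069 → -1.21
e^(−qT) = e^(−0.053·0.3333) = 0.9825;  e^(−rT) = e^(−0.072·0.3333) = 0.9763
N(−d₂) = N(1.21) = 0.8869;  N(−d₁) = N(1.05) = 0.8531
P = 300·0.9763·0.8869 − 250·0.9825·0.8531 = 259.7641 − 209.5427 = 50.2215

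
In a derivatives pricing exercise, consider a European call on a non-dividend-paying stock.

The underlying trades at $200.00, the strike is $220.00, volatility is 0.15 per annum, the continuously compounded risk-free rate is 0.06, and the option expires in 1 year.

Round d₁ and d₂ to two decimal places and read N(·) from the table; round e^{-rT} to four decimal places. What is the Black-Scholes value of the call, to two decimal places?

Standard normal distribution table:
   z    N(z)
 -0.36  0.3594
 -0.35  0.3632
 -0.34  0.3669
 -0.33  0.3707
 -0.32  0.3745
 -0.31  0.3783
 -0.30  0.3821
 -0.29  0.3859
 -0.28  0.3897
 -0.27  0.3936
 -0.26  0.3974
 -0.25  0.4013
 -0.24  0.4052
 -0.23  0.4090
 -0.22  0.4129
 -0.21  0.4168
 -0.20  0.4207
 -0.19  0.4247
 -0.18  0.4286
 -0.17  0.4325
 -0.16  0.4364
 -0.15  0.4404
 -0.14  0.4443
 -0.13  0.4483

$8.90

σ√T = 0.15 × 1.0000 = 0.1500
d₁ = [ln(200/220) + (0.06 + 0.15²/2)·1] / 0.1500 = [-0.0953 + 0.0712] / 0.1500 = -0.1604 → -0.16
d₂ = d₁ − σ√T = -0.1604 − 0.1500 = -0.3104 → -0.31
exp(−rT) = exp(−0.06·1) = 0.9418
C = 200·N(-0.16) − 220·0.9418·N(-0.31) = 200·0.4364 − 220·0.9418·0.3783 = 87.2800 − 78.3822 = 8.8978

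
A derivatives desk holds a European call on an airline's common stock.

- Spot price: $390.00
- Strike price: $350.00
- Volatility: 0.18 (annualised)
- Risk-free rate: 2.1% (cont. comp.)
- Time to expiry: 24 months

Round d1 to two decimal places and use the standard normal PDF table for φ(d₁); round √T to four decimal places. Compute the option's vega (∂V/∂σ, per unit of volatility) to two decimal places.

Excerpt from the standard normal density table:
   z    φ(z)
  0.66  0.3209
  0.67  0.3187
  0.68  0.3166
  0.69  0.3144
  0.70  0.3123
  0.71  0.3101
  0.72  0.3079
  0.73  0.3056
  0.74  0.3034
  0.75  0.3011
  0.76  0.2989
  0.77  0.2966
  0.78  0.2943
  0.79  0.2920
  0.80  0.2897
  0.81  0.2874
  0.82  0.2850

σ√T = 0.18 × 1.4142 = 0.2546
d₁ = [ln(390/350) + (0.021 + ½·0.18²)·2] / (σ√T) = (0.1082 + 0.0744) / 0.2546 = 0.7174 → 0.72
√T = √2 = 1.4142
φ(d₁) = φ(0.72) = 0.3079
vega = S·φ(d₁)·√T = 390·0.3079·1.4142 = 169.8186

169.82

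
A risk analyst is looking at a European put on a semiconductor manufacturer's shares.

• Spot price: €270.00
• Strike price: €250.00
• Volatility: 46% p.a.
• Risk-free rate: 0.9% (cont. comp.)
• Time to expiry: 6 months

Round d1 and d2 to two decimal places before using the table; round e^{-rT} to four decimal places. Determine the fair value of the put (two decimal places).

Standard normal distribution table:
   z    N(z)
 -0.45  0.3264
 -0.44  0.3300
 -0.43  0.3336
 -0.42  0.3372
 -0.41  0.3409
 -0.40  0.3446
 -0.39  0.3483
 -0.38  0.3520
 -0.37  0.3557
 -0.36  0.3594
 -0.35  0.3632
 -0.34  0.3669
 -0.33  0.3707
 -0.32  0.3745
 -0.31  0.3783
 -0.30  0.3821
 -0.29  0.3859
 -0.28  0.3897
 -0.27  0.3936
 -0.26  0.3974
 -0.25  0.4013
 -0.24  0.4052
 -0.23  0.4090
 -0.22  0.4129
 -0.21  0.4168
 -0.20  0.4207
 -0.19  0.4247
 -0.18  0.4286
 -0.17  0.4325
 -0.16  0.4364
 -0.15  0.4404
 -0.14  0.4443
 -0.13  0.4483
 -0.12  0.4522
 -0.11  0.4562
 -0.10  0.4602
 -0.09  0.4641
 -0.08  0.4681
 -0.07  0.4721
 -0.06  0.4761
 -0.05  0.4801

σ√T = 0.46·√0.5 = 0.3253
d₁ = [ln(270/250) + (0.009 + ½·0.46²)·0.5] / (σ√T) = (0.0770 + 0.0574) / 0.3253 = 0.4131 ≈ 0.41
d₂ = 0.4131 − 0.3253 = 0.0878 ≈ 0.09
exp(−rT) = exp(−0.009·0.5) = 0.9955
N(−d₂) = N(-0.09) = 0.4641;  N(−d₁) = N(-0.41) = 0.3409
P = 250·0.9955·0.4641 − 270·0.3409 = 115.5029 − 92.0430 = 23.4599

€23.46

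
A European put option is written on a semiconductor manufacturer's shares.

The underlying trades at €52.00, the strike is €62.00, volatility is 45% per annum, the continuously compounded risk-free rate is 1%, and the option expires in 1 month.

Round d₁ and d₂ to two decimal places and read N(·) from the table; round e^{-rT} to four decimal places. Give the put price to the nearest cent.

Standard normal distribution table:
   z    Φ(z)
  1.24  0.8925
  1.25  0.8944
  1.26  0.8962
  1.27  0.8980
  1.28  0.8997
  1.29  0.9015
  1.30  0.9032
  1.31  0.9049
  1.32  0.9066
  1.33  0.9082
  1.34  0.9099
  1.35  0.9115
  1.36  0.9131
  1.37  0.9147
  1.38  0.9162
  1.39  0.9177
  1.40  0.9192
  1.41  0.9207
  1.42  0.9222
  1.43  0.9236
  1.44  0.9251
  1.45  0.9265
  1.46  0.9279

T = 0.08333;  σ√T = 0.1299
d₁ = [ln(52/62) + (0.01 + ½·0.45²)·0.08333] / (σ√T) = (-0.1759 + 0.0093) / 0.1299 = -1.2826 ≈ -1.28
d₂ = -1.2826 − 0.1299 = -1.4125 ≈ -1.41
exp(−rT) = exp(−0.01·0.08333) = 0.9992
N(−d₂) = N(1.41) = 0.9207;  N(−d₁) = N(1.28) = 0.8997
P = 62·0.9992·0.9207 − 52·0.8997 = 57.0377 − 46.7844 = 10.2533

€10.25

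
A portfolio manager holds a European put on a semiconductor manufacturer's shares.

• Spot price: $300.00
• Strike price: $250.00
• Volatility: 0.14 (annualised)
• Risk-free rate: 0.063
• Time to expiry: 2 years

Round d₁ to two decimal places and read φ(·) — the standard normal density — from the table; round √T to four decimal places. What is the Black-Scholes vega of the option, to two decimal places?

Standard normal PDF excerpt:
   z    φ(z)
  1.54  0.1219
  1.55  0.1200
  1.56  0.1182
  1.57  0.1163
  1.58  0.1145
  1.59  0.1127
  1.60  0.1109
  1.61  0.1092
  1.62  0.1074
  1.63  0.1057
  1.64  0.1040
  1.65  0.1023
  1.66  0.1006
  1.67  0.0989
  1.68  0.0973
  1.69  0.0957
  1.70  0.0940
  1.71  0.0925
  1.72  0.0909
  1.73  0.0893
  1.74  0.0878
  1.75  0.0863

σ√T = 0.14·√2 = 0.1980
d₁ = [ln(300/250) + (0.063 + 0.14²/2)·2] / 0.1980 = [0.1823 + 0.1456] / 0.1980 = 1.6563 → 1.66
√T = √2 = 1.4142
φ(d₁) = φ(1.66) = 0.1006
vega = S·φ(d₁)·√T = 300·0.1006·1.4142 = 42.6806

42.68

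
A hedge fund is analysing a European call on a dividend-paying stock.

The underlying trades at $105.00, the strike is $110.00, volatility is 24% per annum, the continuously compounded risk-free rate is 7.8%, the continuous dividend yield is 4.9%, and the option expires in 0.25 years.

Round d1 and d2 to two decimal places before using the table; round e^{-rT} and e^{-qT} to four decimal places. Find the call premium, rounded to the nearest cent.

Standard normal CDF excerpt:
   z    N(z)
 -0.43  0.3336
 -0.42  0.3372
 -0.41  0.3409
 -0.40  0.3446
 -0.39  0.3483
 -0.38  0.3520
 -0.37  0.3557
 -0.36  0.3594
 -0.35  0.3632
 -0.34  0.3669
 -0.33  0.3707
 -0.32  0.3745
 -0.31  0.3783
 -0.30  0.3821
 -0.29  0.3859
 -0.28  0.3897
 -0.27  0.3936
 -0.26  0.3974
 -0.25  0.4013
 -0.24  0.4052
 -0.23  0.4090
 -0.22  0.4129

$3.25

T = 0.25;  σ√T = 0.1200
d₁ = [ln(105/110) + (0.078 − 0.049 + 0.24²/2)·0.25] / 0.1200 = [-0.0465 + 0.0144] / 0.1200 = -0.2673 which rounds to -0.27
d₂ = d₁ − σ√T = -0.2673 − 0.1200 = -0.3873 which rounds to -0.39
e^(−qT) = e^(−0.049·0.25) = 0.9878;  e^(−rT) = e^(−0.078·0.25) = 0.9807
C = 105·0.9878·N(-0.27) − 110·0.9807·N(-0.39) = 105·0.9878·0.3936 − 110·0.9807·0.3483 = 40.8238 − 37.5736 = 3.2502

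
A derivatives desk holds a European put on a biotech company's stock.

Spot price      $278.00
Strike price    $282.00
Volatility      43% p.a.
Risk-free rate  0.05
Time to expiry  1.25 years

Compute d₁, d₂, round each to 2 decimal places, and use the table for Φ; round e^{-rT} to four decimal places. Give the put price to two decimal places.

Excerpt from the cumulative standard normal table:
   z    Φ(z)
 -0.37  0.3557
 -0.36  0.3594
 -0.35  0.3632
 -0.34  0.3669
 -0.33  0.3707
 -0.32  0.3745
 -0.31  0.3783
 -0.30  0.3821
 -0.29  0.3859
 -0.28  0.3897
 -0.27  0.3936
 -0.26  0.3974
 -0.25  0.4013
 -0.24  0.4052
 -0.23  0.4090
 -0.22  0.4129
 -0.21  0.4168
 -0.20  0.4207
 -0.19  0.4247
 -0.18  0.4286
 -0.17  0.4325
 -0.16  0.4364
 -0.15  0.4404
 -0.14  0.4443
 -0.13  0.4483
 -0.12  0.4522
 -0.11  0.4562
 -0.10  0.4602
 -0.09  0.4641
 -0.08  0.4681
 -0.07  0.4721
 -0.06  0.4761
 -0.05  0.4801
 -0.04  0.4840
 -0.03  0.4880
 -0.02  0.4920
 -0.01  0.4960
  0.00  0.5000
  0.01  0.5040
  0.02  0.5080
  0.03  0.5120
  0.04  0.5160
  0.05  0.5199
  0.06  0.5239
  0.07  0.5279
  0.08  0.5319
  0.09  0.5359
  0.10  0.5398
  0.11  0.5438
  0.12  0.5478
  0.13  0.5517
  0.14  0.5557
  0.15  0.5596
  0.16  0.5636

T = 1.25;  σ√T = 0.4808
ln(S/K) + (r + σ²/2)T = ln(278/282) + (0.05 + 0.43²/2)·1.25 = -0.0143 + 0.1781 = 0.1638
d₁ = 0.1638 / 0.4808 = 0.3407 which rounds to 0.34
d₂ = d₁ − σ√T = 0.3407 − 0.4808 = -0.1401 which rounds to -0.14
e^(−rT) = e^(−0.05·1.25) = 0.9394
P = 282·0.9394·N(0.14) − 278·N(-0.34) = 282·0.9394·0.5557 − 278·0.3669 = 147.2109 − 101.9982 = 45.2127

$45.21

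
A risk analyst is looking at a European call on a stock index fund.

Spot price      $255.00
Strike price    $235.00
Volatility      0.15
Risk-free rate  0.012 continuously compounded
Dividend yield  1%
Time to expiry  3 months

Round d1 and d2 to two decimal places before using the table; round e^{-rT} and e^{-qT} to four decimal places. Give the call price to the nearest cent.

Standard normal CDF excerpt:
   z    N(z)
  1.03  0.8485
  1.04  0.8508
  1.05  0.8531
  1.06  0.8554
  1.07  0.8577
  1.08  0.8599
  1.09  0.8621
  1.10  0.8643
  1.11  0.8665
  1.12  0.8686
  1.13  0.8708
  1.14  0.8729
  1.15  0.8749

σ√T = 0.15·√0.25 = 0.0750
d₁ = [ln(255/235) + (0.012 − 0.01 + 0.15²/2)·0.25] / 0.0750 = [0.0817 + 0.0033] / 0.0750 = 1.1332 → 1.13
d₂ = d₁ − σ√T = 1.1332 − 0.0750 = 1.0582 → 1.06
e^(−qT) = e^(−0.01·0.25) = 0.9975;  e^(−rT) = e^(−0.012·0.25) = 0.9970
N(d₁) = N(1.13) = 0.8708;  N(d₂) = N(1.06) = 0.8554
C = 255·0.9975·0.8708 − 235·0.9970·0.8554 = 221.4989 − 200.4159 = 21.0829

$21.08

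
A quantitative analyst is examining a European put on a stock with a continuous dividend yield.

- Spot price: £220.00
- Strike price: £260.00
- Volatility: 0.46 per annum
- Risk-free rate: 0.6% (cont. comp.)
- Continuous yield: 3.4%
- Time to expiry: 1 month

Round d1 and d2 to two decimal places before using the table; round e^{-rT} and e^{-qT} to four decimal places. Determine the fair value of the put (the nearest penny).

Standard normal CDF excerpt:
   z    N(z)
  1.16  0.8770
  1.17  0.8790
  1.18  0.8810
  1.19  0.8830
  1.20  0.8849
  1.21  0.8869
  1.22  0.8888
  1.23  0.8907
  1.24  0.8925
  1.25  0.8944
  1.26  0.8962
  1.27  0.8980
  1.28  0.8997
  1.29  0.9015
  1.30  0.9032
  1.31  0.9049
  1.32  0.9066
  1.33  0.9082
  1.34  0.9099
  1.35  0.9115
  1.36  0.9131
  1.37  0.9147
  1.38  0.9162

£41.88

σ√T = 0.46 × 0.2887 = 0.1328
ln(S/K) + (r − q + σ²/2)T = ln(220/260) + (0.006 − 0.034 + 0.46²/2)·0.08333 = -0.1671 + 0.0065 = -0.1606
d₁ = -0.1606 / 0.1328 = -1.2092 ⇒ -1.21
d₂ = d₁ − σ√T = -1.2092 − 0.1328 = -1.3420 ⇒ -1.34
e^(−qT) = e^(−0.034·0.08333) = 0.9972;  e^(−rT) = e^(−0.006·0.08333) = 0.9995
P = 260·0.9995·N(1.34) − 220·0.9972·N(1.21) = 260·0.9995·0.9099 − 220·0.9972·0.8869 = 236.4557 − 194.5717 = 41.8840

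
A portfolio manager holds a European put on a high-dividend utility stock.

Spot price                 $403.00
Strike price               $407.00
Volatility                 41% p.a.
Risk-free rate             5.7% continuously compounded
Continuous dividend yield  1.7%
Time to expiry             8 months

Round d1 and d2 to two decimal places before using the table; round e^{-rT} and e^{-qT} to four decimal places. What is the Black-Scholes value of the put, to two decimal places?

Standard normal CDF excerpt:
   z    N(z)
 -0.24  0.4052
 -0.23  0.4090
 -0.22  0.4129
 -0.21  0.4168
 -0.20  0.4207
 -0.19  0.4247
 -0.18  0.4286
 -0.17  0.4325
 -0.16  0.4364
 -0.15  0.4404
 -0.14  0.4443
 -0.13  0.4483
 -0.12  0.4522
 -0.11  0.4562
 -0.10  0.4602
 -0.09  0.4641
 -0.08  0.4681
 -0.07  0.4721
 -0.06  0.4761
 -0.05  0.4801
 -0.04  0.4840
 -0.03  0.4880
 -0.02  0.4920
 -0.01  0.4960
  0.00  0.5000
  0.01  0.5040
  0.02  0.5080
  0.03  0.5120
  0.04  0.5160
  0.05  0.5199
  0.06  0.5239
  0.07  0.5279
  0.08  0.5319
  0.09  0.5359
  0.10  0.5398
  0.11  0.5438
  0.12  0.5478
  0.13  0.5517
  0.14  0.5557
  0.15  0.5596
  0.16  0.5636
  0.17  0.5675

$50.12

σ√T = 0.41·√0.6667 = 0.3348
d₁ = [ln(403/407) + (0.057 − 0.017 + ½·0.41²)·0.6667] / (σ√T) = (-0.0099 + 0.0827) / 0.3348 = 0.2175 ⇒ 0.22
d₂ = 0.2175 − 0.3348 = -0.1172 ⇒ -0.12
e^(−qT) = e^(−0.017·0.6667) = 0.9887;  e^(−rT) = e^(−0.057·0.6667) = 0.9627
N(−d₂) = N(0.12) = 0.5478;  N(−d₁) = N(-0.22) = 0.4129
P = 407·0.9627·0.5478 − 403·0.9887·0.4129 = 214.6384 − 164.5184 = 50.1200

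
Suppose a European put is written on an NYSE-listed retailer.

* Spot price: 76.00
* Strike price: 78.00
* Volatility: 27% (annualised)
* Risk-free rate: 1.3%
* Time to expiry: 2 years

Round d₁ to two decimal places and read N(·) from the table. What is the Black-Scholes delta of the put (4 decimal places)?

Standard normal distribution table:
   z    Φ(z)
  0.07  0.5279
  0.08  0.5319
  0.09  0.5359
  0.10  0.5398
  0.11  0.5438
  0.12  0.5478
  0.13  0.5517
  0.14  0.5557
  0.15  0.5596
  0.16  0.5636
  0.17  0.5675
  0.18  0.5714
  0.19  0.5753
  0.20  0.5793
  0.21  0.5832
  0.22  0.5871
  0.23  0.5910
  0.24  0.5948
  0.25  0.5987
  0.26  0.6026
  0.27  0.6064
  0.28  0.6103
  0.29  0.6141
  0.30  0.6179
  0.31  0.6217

-0.4247

σ√T = 0.27 × 1.4142 = 0.3818
ln(S/K) + (r + σ²/2)T = ln(76/78) + (0.013 + 0.27²/2)·2 = -0.0260 + 0.0989 = 0.0729
d₁ = 0.0729 / 0.3818 = 0.1910 which rounds to 0.19
N(d₁) = N(0.19) = 0.5753
Δ_put = N(d₁) − 1 = 0.5753 − 1 = -0.4247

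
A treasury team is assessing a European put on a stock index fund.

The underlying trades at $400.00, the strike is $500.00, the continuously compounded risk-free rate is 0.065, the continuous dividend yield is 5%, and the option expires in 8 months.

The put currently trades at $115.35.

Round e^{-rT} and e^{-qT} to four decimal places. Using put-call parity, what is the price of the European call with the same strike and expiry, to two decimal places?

$23.43

e^(−qT) = e^(−0.05·0.6667) = 0.9672;  e^(−rT) = e^(−0.065·0.6667) = 0.9576
Put-call parity: C − P = S·e^(−qT) − K·e^(−rT) = 400·0.9672 − 500·0.9576 = 386.8800 − 478.8000 = -91.9200
C = P + (C − P) = 115.35 + (-91.9200) = 23.4300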